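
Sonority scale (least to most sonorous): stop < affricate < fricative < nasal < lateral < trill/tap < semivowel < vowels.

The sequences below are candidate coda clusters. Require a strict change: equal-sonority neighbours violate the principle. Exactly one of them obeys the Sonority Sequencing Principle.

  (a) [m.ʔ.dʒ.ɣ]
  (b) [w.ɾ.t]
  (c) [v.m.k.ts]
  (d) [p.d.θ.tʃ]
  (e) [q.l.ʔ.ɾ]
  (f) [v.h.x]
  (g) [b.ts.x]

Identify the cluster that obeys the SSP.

(a) [m.ʔ.dʒ.ɣ]: profile 4-1-2-3 — violates.
(b) [w.ɾ.t]: profile 7-6-1 — obeys.
(c) [v.m.k.ts]: profile 3-4-1-2 — violates.
(d) [p.d.θ.tʃ]: profile 1-1-3-2 — violates.
(e) [q.l.ʔ.ɾ]: profile 1-5-1-6 — violates.
(f) [v.h.x]: profile 3-3-3 — violates.
(g) [b.ts.x]: profile 1-2-3 — violates.

b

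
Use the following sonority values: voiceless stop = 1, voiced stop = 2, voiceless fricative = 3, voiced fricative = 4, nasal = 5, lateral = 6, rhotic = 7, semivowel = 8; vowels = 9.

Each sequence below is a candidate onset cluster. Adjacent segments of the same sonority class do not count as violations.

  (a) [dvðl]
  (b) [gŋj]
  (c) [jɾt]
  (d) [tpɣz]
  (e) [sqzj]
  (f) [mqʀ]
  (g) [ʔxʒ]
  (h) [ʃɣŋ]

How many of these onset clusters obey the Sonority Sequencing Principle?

(a) [dvðl]: profile 2-4-4-6 — obeys.
(b) [gŋj]: profile 2-5-8 — obeys.
(c) [jɾt]: profile 8-7-1 — violates.
(d) [tpɣz]: profile 1-1-4-4 — obeys.
(e) [sqzj]: profile 3-1-4-8 — violates.
(f) [mqʀ]: profile 5-1-7 — violates.
(g) [ʔxʒ]: profile 1-3-4 — obeys.
(h) [ʃɣŋ]: profile 3-4-5 — obeys.

5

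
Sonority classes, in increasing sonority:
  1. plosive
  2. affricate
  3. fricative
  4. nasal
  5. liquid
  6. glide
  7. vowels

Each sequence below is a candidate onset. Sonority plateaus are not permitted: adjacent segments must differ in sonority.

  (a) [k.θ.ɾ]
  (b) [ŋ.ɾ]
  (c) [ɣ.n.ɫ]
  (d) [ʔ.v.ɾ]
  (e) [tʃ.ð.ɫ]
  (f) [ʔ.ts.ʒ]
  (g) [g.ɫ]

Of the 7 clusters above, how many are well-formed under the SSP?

(a) [k.θ.ɾ]: profile 1-3-5 — obeys.
(b) [ŋ.ɾ]: profile 4-5 — obeys.
(c) [ɣ.n.ɫ]: profile 3-4-5 — obeys.
(d) [ʔ.v.ɾ]: profile 1-3-5 — obeys.
(e) [tʃ.ð.ɫ]: profile 2-3-5 — obeys.
(f) [ʔ.ts.ʒ]: profile 1-2-3 — obeys.
(g) [g.ɫ]: profile 1-5 — obeys.

7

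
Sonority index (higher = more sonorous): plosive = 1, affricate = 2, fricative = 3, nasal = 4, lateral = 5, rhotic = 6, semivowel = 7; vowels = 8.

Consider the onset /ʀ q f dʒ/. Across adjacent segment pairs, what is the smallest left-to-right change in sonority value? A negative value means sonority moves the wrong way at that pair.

-5

/ʀ/ is a rhotic (sonority 6).
/q/ is a plosive (sonority 1).
/f/ is a fricative (sonority 3).
/dʒ/ is an affricate (sonority 2).
/ʀ/→/q/: change -5.
/q/→/f/: change +2.
/f/→/dʒ/: change -1.
Minimum = -5.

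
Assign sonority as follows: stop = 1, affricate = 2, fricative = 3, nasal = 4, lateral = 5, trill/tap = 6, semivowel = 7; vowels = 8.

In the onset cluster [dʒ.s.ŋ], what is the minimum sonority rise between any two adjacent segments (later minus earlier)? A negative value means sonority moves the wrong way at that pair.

1

/dʒ/ — affricate, sonority 2.
/s/ — fricative, sonority 3.
/ŋ/ — nasal, sonority 4.
/dʒ/→/s/: change +1.
/s/→/ŋ/: change +1.
Minimum = 1.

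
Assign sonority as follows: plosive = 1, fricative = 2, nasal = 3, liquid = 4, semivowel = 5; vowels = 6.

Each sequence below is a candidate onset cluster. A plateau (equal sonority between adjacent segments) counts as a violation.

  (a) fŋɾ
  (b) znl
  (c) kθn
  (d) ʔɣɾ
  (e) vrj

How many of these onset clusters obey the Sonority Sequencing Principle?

5

(a) fŋɾ: profile 2-3-4 — obeys.
(b) znl: profile 2-3-4 — obeys.
(c) kθn: profile 1-2-3 — obeys.
(d) ʔɣɾ: profile 1-2-4 — obeys.
(e) vrj: profile 2-4-5 — obeys.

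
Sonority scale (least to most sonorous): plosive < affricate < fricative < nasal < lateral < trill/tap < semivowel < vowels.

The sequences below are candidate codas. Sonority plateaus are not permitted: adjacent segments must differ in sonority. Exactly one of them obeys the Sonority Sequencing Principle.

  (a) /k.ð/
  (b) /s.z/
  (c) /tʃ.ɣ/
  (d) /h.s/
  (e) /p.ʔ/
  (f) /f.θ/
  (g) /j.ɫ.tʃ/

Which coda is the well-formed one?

(a) sonority 1-3: ill-formed.
(b) sonority 3-3: ill-formed.
(c) sonority 2-3: ill-formed.
(d) sonority 3-3: ill-formed.
(e) sonority 1-1: ill-formed.
(f) sonority 3-3: ill-formed.
(g) sonority 7-5-2: well-formed.

g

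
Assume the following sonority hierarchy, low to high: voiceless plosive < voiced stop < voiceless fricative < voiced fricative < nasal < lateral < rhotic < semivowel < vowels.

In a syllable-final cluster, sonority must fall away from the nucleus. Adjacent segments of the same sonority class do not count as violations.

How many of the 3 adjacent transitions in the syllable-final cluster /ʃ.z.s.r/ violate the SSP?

/ʃ/: voiceless fricative = 3.
/z/: voiced fricative = 4.
/s/: voiceless fricative = 3.
/r/: rhotic = 7.
/ʃ/→/z/: 3→4 (does not fall) — violation.
/z/→/s/: 4→3 (falls) — ok.
/s/→/r/: 3→7 (does not fall) — violation.

2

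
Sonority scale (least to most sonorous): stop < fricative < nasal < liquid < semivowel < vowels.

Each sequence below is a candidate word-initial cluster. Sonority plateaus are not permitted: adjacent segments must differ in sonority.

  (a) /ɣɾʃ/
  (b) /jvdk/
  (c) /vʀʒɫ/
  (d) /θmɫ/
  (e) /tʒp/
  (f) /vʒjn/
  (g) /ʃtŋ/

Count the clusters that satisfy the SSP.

1

(a) sonority 2-4-2: ill-formed.
(b) sonority 5-2-1-1: ill-formed.
(c) sonority 2-4-2-4: ill-formed.
(d) sonority 2-3-4: well-formed.
(e) sonority 1-2-1: ill-formed.
(f) sonority 2-2-5-3: ill-formed.
(g) sonority 2-1-3: ill-formed.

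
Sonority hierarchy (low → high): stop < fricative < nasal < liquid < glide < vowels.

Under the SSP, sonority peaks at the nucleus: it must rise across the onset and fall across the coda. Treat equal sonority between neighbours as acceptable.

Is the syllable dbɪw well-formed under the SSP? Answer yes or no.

Onset: /d/ is a stop (sonority 1), /b/ is a stop (sonority 1); then the nucleus /ɪ/ (sonority 6).
Onset profile 1-1-6 — rises to the nucleus.
Coda: /w/ is a glide (sonority 5).
Coda profile 6-5 — falls from the nucleus.

yes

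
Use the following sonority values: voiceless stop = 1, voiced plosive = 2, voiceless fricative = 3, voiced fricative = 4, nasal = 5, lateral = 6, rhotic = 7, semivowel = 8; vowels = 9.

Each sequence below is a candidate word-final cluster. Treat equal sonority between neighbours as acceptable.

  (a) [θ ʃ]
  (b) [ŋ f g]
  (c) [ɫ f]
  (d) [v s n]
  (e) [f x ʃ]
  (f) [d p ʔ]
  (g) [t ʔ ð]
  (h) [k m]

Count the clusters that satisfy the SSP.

5

(a) 3-3 → obeys
(b) 5-3-2 → obeys
(c) 6-3 → obeys
(d) 4-3-5 → violates
(e) 3-3-3 → obeys
(f) 2-1-1 → obeys
(g) 1-1-4 → violates
(h) 1-5 → violates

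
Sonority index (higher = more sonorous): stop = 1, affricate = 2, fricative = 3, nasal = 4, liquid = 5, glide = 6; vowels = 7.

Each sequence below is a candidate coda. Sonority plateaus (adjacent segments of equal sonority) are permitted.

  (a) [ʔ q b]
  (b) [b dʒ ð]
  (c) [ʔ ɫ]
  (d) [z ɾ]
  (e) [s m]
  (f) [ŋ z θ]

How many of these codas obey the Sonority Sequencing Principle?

(a) sonority 1-1-1: well-formed.
(b) sonority 1-2-3: ill-formed.
(c) sonority 1-5: ill-formed.
(d) sonority 3-5: ill-formed.
(e) sonority 3-4: ill-formed.
(f) sonority 4-3-3: well-formed.

2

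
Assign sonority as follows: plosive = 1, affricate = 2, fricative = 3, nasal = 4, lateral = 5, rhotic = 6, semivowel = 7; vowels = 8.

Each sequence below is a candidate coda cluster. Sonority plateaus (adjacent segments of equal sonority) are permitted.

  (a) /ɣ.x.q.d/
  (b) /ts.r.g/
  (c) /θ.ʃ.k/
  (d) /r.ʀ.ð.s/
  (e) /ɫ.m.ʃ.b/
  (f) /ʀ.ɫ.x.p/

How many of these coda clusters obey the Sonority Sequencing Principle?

(a) sonority 3-3-1-1: well-formed.
(b) sonority 2-6-1: ill-formed.
(c) sonority 3-3-1: well-formed.
(d) sonority 6-6-3-3: well-formed.
(e) sonority 5-4-3-1: well-formed.
(f) sonority 6-5-3-1: well-formed.

5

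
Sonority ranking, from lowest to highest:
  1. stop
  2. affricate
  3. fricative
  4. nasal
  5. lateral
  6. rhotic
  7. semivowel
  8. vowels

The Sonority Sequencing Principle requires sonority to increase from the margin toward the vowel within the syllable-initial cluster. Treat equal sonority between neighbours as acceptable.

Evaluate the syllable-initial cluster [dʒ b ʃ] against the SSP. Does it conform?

no

/dʒ/: affricate = 2.
/b/: stop = 1.
/ʃ/: fricative = 3.
The profile is 2-1-3. Between /dʒ/ (2) and /b/ (1) sonority does not rise, so the cluster violates the SSP.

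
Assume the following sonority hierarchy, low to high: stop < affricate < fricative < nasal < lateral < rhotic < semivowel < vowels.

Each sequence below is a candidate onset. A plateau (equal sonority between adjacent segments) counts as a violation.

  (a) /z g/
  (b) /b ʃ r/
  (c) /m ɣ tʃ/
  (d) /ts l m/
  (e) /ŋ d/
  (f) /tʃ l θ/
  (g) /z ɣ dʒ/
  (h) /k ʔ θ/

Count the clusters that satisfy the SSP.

(a) sonority 3-1: ill-formed.
(b) sonority 1-3-6: well-formed.
(c) sonority 4-3-2: ill-formed.
(d) sonority 2-5-4: ill-formed.
(e) sonority 4-1: ill-formed.
(f) sonority 2-5-3: ill-formed.
(g) sonority 3-3-2: ill-formed.
(h) sonority 1-1-3: ill-formed.

1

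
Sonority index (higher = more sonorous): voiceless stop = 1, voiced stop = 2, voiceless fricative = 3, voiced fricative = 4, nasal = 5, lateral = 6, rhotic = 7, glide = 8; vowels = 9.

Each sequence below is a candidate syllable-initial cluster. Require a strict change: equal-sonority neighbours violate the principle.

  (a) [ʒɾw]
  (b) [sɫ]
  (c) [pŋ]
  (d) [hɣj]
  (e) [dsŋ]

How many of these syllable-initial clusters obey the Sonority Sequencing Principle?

5

(a) sonority 4-7-8: well-formed.
(b) sonority 3-6: well-formed.
(c) sonority 1-5: well-formed.
(d) sonority 3-4-8: well-formed.
(e) sonority 2-3-5: well-formed.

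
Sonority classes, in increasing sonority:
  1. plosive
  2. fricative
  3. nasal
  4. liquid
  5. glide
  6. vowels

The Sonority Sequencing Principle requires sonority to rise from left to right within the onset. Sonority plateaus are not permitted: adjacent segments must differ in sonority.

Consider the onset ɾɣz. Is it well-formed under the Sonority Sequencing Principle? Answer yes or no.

no

/ɾ/: liquid = 4.
/ɣ/: fricative = 2.
/z/: fricative = 2.
The profile is 4-2-2. Between /ɾ/ (4) and /ɣ/ (2) sonority does not rise, so the cluster violates the SSP.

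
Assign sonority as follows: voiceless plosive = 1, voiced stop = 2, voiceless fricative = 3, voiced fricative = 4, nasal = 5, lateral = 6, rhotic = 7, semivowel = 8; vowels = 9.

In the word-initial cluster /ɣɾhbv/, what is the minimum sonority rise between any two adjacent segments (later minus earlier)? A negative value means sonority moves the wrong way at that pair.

-4

/ɣ/ is a voiced fricative (sonority 4).
/ɾ/ is a rhotic (sonority 7).
/h/ is a voiceless fricative (sonority 3).
/b/ is a voiced stop (sonority 2).
/v/ is a voiced fricative (sonority 4).
/ɣ/→/ɾ/: change +3.
/ɾ/→/h/: change -4.
/h/→/b/: change -1.
/b/→/v/: change +2.
Minimum = -4.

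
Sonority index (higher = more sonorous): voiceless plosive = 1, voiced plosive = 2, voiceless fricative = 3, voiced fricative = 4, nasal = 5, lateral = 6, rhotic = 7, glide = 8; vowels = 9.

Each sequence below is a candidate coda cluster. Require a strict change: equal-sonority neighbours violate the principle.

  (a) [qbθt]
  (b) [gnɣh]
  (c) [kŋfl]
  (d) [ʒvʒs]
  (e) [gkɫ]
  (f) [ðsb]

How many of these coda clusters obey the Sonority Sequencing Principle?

1

(a) [qbθt]: profile 1-2-3-1 — violates.
(b) [gnɣh]: profile 2-5-4-3 — violates.
(c) [kŋfl]: profile 1-5-3-6 — violates.
(d) [ʒvʒs]: profile 4-4-4-3 — violates.
(e) [gkɫ]: profile 2-1-6 — violates.
(f) [ðsb]: profile 4-3-2 — obeys.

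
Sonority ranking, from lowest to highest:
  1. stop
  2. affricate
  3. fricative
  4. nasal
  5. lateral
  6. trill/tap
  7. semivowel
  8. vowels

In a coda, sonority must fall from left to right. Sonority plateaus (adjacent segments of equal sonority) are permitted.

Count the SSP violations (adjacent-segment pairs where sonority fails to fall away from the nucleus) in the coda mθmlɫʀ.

/m/: nasal = 4.
/θ/: fricative = 3.
/m/: nasal = 4.
/l/: lateral = 5.
/ɫ/: lateral = 5.
/ʀ/: trill/tap = 6.
/m/→/θ/: 4→3 (falls) — ok.
/θ/→/m/: 3→4 (does not fall) — violation.
/m/→/l/: 4→5 (does not fall) — violation.
/l/→/ɫ/: 5→5 (plateau, allowed) — ok.
/ɫ/→/ʀ/: 5→6 (does not fall) — violation.

3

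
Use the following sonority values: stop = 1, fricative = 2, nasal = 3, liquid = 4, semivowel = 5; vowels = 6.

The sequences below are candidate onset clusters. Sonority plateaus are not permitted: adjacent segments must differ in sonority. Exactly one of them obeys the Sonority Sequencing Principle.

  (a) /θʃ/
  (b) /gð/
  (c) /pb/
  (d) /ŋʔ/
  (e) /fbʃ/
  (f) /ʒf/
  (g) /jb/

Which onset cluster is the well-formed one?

(a) 2-2 → violates
(b) 1-2 → obeys
(c) 1-1 → violates
(d) 3-1 → violates
(e) 2-1-2 → violates
(f) 2-2 → violates
(g) 5-1 → violates

b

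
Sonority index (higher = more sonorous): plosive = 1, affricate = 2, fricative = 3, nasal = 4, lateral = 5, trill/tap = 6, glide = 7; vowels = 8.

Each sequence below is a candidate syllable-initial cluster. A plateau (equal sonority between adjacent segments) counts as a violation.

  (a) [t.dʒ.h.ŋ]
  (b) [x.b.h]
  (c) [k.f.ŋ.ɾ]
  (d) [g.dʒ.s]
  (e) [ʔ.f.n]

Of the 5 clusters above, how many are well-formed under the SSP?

(a) 1-2-3-4 → obeys
(b) 3-1-3 → violates
(c) 1-3-4-6 → obeys
(d) 1-2-3 → obeys
(e) 1-3-4 → obeys

4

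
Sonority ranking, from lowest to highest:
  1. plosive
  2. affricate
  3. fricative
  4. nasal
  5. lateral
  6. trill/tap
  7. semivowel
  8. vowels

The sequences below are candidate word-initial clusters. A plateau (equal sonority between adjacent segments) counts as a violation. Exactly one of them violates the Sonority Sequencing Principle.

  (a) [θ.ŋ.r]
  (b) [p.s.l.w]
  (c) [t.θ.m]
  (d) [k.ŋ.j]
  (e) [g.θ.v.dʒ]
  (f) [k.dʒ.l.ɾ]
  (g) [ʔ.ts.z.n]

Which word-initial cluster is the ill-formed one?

e

(a) sonority 3-4-6: well-formed.
(b) sonority 1-3-5-7: well-formed.
(c) sonority 1-3-4: well-formed.
(d) sonority 1-4-7: well-formed.
(e) sonority 1-3-3-2: ill-formed.
(f) sonority 1-2-5-6: well-formed.
(g) sonority 1-2-3-4: well-formed.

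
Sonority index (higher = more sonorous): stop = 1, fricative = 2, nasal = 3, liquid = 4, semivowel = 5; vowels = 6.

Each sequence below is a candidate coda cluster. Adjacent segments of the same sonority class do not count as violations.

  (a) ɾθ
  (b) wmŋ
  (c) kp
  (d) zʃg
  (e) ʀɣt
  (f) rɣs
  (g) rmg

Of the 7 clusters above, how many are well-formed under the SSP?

7

(a) ɾθ: profile 4-2 — obeys.
(b) wmŋ: profile 5-3-3 — obeys.
(c) kp: profile 1-1 — obeys.
(d) zʃg: profile 2-2-1 — obeys.
(e) ʀɣt: profile 4-2-1 — obeys.
(f) rɣs: profile 4-2-2 — obeys.
(g) rmg: profile 4-3-1 — obeys.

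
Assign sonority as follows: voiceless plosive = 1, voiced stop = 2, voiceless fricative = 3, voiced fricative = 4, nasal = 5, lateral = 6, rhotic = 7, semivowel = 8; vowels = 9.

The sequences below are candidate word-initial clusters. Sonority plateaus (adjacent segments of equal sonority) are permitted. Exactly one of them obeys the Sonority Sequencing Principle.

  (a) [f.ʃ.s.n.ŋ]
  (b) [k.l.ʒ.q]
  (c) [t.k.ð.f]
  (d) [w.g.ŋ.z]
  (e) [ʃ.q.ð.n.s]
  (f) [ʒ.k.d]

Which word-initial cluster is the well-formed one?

a

(a) sonority 3-3-3-5-5: well-formed.
(b) sonority 1-6-4-1: ill-formed.
(c) sonority 1-1-4-3: ill-formed.
(d) sonority 8-2-5-4: ill-formed.
(e) sonority 3-1-4-5-3: ill-formed.
(f) sonority 4-1-2: ill-formed.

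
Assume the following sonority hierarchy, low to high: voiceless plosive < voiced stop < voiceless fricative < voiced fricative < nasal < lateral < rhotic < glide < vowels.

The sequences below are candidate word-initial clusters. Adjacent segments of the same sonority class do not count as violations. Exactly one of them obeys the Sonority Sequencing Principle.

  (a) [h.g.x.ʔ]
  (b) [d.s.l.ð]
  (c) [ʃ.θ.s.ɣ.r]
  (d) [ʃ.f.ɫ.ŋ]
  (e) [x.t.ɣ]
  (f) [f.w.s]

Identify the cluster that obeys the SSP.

c

(a) [h.g.x.ʔ]: profile 3-2-3-1 — violates.
(b) [d.s.l.ð]: profile 2-3-6-4 — violates.
(c) [ʃ.θ.s.ɣ.r]: profile 3-3-3-4-7 — obeys.
(d) [ʃ.f.ɫ.ŋ]: profile 3-3-6-5 — violates.
(e) [x.t.ɣ]: profile 3-1-4 — violates.
(f) [f.w.s]: profile 3-8-3 — violates.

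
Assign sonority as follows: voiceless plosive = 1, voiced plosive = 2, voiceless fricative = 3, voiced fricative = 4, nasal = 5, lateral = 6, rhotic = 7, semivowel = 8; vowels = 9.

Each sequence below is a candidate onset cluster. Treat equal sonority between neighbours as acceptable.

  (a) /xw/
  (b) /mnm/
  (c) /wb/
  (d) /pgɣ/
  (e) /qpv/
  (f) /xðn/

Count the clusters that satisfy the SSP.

5

(a) /xw/: profile 3-8 — obeys.
(b) /mnm/: profile 5-5-5 — obeys.
(c) /wb/: profile 8-2 — violates.
(d) /pgɣ/: profile 1-2-4 — obeys.
(e) /qpv/: profile 1-1-4 — obeys.
(f) /xðn/: profile 3-4-5 — obeys.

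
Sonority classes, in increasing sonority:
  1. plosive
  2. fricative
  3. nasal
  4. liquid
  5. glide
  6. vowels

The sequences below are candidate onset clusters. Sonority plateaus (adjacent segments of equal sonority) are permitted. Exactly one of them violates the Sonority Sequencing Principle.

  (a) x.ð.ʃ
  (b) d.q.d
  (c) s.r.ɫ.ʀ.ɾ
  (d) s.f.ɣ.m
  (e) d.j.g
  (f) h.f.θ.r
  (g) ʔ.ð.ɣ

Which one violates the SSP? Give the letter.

(a) 2-2-2 → obeys
(b) 1-1-1 → obeys
(c) 2-4-4-4-4 → obeys
(d) 2-2-2-3 → obeys
(e) 1-5-1 → violates
(f) 2-2-2-4 → obeys
(g) 1-2-2 → obeys

e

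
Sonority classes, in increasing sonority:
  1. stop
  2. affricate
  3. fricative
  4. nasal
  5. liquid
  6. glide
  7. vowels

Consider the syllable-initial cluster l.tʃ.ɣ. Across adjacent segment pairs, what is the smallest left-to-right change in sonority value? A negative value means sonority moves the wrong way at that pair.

/l/: liquid = 5.
/tʃ/: affricate = 2.
/ɣ/: fricative = 3.
/l/→/tʃ/: change -3.
/tʃ/→/ɣ/: change +1.
Minimum = -3.

-3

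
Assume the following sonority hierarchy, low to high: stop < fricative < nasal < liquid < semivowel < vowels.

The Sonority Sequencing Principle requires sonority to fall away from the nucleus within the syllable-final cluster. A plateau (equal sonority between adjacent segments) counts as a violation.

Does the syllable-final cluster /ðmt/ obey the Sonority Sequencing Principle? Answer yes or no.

/ð/ — fricative, sonority 2.
/m/ — nasal, sonority 3.
/t/ — stop, sonority 1.
The profile is 2-3-1. Between /ð/ (2) and /m/ (3) sonority does not fall, so the cluster violates the SSP.

no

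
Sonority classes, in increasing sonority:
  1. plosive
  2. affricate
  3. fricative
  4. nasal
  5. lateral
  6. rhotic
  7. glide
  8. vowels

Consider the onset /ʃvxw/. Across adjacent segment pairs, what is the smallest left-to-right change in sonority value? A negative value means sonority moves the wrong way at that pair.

/ʃ/ is a fricative (sonority 3).
/v/ is a fricative (sonority 3).
/x/ is a fricative (sonority 3).
/w/ is a glide (sonority 7).
/ʃ/→/v/: change +0.
/v/→/x/: change +0.
/x/→/w/: change +4.
Minimum = 0.

0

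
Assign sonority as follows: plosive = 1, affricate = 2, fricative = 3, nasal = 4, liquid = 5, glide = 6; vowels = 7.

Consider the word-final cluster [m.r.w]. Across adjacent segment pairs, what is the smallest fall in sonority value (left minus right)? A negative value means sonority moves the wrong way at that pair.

/m/: nasal = 4.
/r/: liquid = 5.
/w/: glide = 6.
/m/→/r/: change -1.
/r/→/w/: change -1.
Minimum = -1.

-1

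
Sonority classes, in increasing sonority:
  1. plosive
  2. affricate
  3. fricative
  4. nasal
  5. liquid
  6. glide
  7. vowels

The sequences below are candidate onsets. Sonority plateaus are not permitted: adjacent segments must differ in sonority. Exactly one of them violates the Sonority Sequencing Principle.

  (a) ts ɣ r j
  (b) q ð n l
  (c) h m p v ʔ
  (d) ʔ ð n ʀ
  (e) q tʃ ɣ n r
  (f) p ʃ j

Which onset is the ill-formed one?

(a) 2-3-5-6 → obeys
(b) 1-3-4-5 → obeys
(c) 3-4-1-3-1 → violates
(d) 1-3-4-5 → obeys
(e) 1-2-3-4-5 → obeys
(f) 1-3-6 → obeys

c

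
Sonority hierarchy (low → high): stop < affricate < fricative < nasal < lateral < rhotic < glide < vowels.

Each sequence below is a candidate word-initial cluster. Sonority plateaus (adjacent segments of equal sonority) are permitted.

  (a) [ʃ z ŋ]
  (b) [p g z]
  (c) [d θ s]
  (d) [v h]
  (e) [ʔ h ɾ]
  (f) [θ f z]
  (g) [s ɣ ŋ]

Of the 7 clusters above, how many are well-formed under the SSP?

7

(a) sonority 3-3-4: well-formed.
(b) sonority 1-1-3: well-formed.
(c) sonority 1-3-3: well-formed.
(d) sonority 3-3: well-formed.
(e) sonority 1-3-6: well-formed.
(f) sonority 3-3-3: well-formed.
(g) sonority 3-3-4: well-formed.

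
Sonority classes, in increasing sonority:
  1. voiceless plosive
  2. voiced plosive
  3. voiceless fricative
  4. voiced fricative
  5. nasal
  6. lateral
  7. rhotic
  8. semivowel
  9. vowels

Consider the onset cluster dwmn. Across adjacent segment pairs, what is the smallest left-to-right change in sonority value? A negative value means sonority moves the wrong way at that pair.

-3

/d/ is a voiced plosive (sonority 2).
/w/ is a semivowel (sonority 8).
/m/ is a nasal (sonority 5).
/n/ is a nasal (sonority 5).
/d/→/w/: change +6.
/w/→/m/: change -3.
/m/→/n/: change +0.
Minimum = -3.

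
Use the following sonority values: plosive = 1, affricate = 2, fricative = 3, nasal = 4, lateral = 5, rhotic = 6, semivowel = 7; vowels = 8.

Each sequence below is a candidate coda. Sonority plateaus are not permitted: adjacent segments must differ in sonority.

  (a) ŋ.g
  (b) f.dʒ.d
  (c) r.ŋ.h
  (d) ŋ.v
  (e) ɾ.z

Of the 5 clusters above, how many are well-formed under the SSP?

5

(a) sonority 4-1: well-formed.
(b) sonority 3-2-1: well-formed.
(c) sonority 6-4-3: well-formed.
(d) sonority 4-3: well-formed.
(e) sonority 6-3: well-formed.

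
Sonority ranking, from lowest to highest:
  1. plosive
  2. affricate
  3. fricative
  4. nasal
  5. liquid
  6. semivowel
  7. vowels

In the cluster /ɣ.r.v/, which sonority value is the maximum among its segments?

5

/ɣ/ — fricative, sonority 3.
/r/ — liquid, sonority 5.
/v/ — fricative, sonority 3.
The maximum is 5.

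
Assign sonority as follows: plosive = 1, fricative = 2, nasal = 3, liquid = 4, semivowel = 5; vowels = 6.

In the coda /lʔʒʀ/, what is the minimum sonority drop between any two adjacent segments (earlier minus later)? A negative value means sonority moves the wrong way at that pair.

/l/: liquid = 4.
/ʔ/: plosive = 1.
/ʒ/: fricative = 2.
/ʀ/: liquid = 4.
/l/→/ʔ/: change +3.
/ʔ/→/ʒ/: change -1.
/ʒ/→/ʀ/: change -2.
Minimum = -2.

-2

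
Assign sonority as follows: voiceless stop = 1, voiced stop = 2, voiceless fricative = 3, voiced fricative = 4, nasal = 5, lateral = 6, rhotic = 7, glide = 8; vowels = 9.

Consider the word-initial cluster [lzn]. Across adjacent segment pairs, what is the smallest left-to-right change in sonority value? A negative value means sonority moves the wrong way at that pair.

/l/ — lateral, sonority 6.
/z/ — voiced fricative, sonority 4.
/n/ — nasal, sonority 5.
/l/→/z/: change -2.
/z/→/n/: change +1.
Minimum = -2.

-2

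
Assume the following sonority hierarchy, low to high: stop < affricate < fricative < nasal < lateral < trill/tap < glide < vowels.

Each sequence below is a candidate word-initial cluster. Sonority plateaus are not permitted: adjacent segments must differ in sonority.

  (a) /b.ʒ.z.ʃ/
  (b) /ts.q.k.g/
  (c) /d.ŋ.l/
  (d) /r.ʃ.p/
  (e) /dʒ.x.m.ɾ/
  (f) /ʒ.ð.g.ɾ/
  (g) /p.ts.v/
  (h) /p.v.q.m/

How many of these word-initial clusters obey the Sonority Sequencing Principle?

3

(a) sonority 1-3-3-3: ill-formed.
(b) sonority 2-1-1-1: ill-formed.
(c) sonority 1-4-5: well-formed.
(d) sonority 6-3-1: ill-formed.
(e) sonority 2-3-4-6: well-formed.
(f) sonority 3-3-1-6: ill-formed.
(g) sonority 1-2-3: well-formed.
(h) sonority 1-3-1-4: ill-formed.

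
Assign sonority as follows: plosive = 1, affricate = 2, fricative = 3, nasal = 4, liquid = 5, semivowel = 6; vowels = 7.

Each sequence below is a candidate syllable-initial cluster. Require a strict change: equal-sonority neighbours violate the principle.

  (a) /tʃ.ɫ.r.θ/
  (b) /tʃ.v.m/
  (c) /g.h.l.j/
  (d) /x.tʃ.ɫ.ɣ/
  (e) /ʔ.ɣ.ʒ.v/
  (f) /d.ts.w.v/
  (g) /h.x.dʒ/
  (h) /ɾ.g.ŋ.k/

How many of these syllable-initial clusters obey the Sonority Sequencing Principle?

(a) sonority 2-5-5-3: ill-formed.
(b) sonority 2-3-4: well-formed.
(c) sonority 1-3-5-6: well-formed.
(d) sonority 3-2-5-3: ill-formed.
(e) sonority 1-3-3-3: ill-formed.
(f) sonority 1-2-6-3: ill-formed.
(g) sonority 3-3-2: ill-formed.
(h) sonority 5-1-4-1: ill-formed.

2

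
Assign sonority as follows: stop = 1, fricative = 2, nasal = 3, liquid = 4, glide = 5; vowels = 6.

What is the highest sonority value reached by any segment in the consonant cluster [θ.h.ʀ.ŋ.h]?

4

/θ/ is a fricative (sonority 2).
/h/ is a fricative (sonority 2).
/ʀ/ is a liquid (sonority 4).
/ŋ/ is a nasal (sonority 3).
/h/ is a fricative (sonority 2).
The maximum is 4.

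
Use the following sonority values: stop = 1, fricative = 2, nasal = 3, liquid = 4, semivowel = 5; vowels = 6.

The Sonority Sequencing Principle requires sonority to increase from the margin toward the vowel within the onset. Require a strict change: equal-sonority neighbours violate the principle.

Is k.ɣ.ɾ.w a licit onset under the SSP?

/k/: stop = 1.
/ɣ/: fricative = 2.
/ɾ/: liquid = 4.
/w/: semivowel = 5.
The profile 1-2-4-5 strictly rises, so the onset satisfies the SSP.

yes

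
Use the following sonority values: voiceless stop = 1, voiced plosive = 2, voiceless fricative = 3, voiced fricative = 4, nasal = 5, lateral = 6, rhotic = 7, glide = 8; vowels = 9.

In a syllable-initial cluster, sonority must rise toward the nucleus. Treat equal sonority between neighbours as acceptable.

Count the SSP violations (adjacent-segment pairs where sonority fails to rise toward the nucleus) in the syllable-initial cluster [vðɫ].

0

/v/ — voiced fricative, sonority 4.
/ð/ — voiced fricative, sonority 4.
/ɫ/ — lateral, sonority 6.
/v/→/ð/: 4→4 (plateau, allowed) — ok.
/ð/→/ɫ/: 4→6 (rises) — ok.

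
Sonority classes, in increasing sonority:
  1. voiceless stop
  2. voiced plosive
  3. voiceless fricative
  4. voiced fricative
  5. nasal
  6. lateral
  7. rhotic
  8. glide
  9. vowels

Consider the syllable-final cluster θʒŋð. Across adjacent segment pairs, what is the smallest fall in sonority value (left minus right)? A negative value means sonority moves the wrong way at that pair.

/θ/: voiceless fricative = 3.
/ʒ/: voiced fricative = 4.
/ŋ/: nasal = 5.
/ð/: voiced fricative = 4.
/θ/→/ʒ/: change -1.
/ʒ/→/ŋ/: change -1.
/ŋ/→/ð/: change +1.
Minimum = -1.

-1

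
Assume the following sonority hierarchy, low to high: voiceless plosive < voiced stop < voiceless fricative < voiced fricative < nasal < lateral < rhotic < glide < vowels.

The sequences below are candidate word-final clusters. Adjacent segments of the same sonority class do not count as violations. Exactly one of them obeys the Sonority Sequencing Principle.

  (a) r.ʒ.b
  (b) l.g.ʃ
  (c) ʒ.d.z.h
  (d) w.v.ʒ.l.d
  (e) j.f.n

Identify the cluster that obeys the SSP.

(a) 7-4-2 → obeys
(b) 6-2-3 → violates
(c) 4-2-4-3 → violates
(d) 8-4-4-6-2 → violates
(e) 8-3-5 → violates

a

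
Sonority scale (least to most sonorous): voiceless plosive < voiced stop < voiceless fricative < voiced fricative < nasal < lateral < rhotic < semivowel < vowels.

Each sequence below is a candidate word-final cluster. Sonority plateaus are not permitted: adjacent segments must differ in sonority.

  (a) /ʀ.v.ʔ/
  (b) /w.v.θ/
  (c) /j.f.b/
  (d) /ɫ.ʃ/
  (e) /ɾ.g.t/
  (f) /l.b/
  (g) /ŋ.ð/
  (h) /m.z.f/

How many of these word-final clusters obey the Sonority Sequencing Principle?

8

(a) /ʀ.v.ʔ/: profile 7-4-1 — obeys.
(b) /w.v.θ/: profile 8-4-3 — obeys.
(c) /j.f.b/: profile 8-3-2 — obeys.
(d) /ɫ.ʃ/: profile 6-3 — obeys.
(e) /ɾ.g.t/: profile 7-2-1 — obeys.
(f) /l.b/: profile 6-2 — obeys.
(g) /ŋ.ð/: profile 5-4 — obeys.
(h) /m.z.f/: profile 5-4-3 — obeys.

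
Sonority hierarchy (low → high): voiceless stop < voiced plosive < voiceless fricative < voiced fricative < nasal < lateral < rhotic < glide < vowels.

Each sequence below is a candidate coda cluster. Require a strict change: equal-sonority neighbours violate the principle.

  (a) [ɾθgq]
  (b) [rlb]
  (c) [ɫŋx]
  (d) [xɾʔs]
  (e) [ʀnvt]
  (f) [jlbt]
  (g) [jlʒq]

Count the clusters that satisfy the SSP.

(a) [ɾθgq]: profile 7-3-2-1 — obeys.
(b) [rlb]: profile 7-6-2 — obeys.
(c) [ɫŋx]: profile 6-5-3 — obeys.
(d) [xɾʔs]: profile 3-7-1-3 — violates.
(e) [ʀnvt]: profile 7-5-4-1 — obeys.
(f) [jlbt]: profile 8-6-2-1 — obeys.
(g) [jlʒq]: profile 8-6-4-1 — obeys.

6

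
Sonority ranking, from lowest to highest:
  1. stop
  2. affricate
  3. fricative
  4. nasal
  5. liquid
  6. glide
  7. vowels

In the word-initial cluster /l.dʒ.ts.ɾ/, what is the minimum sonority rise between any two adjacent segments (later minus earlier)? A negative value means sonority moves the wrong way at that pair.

/l/: liquid = 5.
/dʒ/: affricate = 2.
/ts/: affricate = 2.
/ɾ/: liquid = 5.
/l/→/dʒ/: change -3.
/dʒ/→/ts/: change +0.
/ts/→/ɾ/: change +3.
Minimum = -3.

-3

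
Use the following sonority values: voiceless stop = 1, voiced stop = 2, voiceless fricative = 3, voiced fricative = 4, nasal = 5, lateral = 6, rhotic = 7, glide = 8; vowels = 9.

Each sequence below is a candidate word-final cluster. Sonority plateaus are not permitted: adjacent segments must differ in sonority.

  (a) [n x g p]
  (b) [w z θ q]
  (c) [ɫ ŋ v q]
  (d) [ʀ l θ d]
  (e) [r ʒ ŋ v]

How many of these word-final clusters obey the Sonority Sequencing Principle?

(a) 5-3-2-1 → obeys
(b) 8-4-3-1 → obeys
(c) 6-5-4-1 → obeys
(d) 7-6-3-2 → obeys
(e) 7-4-5-4 → violates

4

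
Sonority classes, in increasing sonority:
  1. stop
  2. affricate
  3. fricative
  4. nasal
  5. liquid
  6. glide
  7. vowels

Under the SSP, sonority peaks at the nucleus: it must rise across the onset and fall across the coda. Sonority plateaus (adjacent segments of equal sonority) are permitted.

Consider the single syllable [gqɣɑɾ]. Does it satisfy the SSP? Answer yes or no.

Onset: /g/ is a stop (sonority 1), /q/ is a stop (sonority 1), /ɣ/ is a fricative (sonority 3); then the nucleus /ɑ/ (sonority 7).
Onset profile 1-1-3-7 — rises to the nucleus.
Coda: /ɾ/ is a liquid (sonority 5).
Coda profile 7-5 — falls from the nucleus.

yes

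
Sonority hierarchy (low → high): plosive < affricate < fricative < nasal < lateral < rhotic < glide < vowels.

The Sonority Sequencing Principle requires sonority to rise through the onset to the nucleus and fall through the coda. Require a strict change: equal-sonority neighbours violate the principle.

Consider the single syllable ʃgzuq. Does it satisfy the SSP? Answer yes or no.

Onset: /ʃ/ is a fricative (sonority 3), /g/ is a plosive (sonority 1), /z/ is a fricative (sonority 3); then the nucleus /u/ (sonority 8).
Onset profile 3-1-3-8 — does not strictly rise throughout.
Coda: /q/ is a plosive (sonority 1).
Coda profile 8-1 — falls from the nucleus.

no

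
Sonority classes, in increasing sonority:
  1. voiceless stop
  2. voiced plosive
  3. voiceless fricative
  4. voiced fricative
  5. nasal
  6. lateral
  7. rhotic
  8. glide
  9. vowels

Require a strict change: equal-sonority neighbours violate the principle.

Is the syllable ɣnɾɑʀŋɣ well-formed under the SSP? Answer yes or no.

yes

Onset: /ɣ/ is a voiced fricative (sonority 4), /n/ is a nasal (sonority 5), /ɾ/ is a rhotic (sonority 7); then the nucleus /ɑ/ (sonority 9).
Onset profile 4-5-7-9 — rises to the nucleus.
Coda: /ʀ/ is a rhotic (sonority 7), /ŋ/ is a nasal (sonority 5), /ɣ/ is a voiced fricative (sonority 4).
Coda profile 9-7-5-4 — falls from the nucleus.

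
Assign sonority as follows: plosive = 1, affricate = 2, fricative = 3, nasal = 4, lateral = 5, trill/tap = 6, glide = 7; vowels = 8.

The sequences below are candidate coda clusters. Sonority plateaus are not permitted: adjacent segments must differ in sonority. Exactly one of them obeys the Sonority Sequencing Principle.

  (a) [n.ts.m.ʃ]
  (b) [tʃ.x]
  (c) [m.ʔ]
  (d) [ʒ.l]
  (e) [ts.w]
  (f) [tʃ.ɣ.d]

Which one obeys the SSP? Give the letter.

(a) [n.ts.m.ʃ]: profile 4-2-4-3 — violates.
(b) [tʃ.x]: profile 2-3 — violates.
(c) [m.ʔ]: profile 4-1 — obeys.
(d) [ʒ.l]: profile 3-5 — violates.
(e) [ts.w]: profile 2-7 — violates.
(f) [tʃ.ɣ.d]: profile 2-3-1 — violates.

c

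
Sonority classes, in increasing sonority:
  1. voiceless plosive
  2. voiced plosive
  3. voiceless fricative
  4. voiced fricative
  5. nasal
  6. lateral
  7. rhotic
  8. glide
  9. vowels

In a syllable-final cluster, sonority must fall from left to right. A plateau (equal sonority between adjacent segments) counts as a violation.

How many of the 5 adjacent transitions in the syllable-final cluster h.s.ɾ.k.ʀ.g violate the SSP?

3

/h/ is a voiceless fricative (sonority 3).
/s/ is a voiceless fricative (sonority 3).
/ɾ/ is a rhotic (sonority 7).
/k/ is a voiceless plosive (sonority 1).
/ʀ/ is a rhotic (sonority 7).
/g/ is a voiced plosive (sonority 2).
/h/→/s/: 3→3 (plateau) — violation.
/s/→/ɾ/: 3→7 (does not fall) — violation.
/ɾ/→/k/: 7→1 (falls) — ok.
/k/→/ʀ/: 1→7 (does not fall) — violation.
/ʀ/→/g/: 7→2 (falls) — ok.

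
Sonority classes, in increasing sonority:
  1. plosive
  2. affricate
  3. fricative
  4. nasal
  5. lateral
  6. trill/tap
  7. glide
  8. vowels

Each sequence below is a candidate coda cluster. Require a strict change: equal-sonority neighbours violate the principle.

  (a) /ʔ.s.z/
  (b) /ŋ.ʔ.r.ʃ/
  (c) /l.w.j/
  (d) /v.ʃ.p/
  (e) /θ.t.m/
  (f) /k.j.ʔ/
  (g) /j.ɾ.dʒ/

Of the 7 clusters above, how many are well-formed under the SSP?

1

(a) /ʔ.s.z/: profile 1-3-3 — violates.
(b) /ŋ.ʔ.r.ʃ/: profile 4-1-6-3 — violates.
(c) /l.w.j/: profile 5-7-7 — violates.
(d) /v.ʃ.p/: profile 3-3-1 — violates.
(e) /θ.t.m/: profile 3-1-4 — violates.
(f) /k.j.ʔ/: profile 1-7-1 — violates.
(g) /j.ɾ.dʒ/: profile 7-6-2 — obeys.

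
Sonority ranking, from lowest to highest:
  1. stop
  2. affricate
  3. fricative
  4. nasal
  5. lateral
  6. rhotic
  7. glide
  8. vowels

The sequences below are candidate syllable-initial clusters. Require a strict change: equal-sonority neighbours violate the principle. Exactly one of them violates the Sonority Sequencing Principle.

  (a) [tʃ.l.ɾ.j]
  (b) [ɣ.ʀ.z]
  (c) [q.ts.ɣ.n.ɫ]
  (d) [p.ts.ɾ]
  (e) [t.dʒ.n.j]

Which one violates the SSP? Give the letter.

b

(a) [tʃ.l.ɾ.j]: profile 2-5-6-7 — obeys.
(b) [ɣ.ʀ.z]: profile 3-6-3 — violates.
(c) [q.ts.ɣ.n.ɫ]: profile 1-2-3-4-5 — obeys.
(d) [p.ts.ɾ]: profile 1-2-6 — obeys.
(e) [t.dʒ.n.j]: profile 1-2-4-7 — obeys.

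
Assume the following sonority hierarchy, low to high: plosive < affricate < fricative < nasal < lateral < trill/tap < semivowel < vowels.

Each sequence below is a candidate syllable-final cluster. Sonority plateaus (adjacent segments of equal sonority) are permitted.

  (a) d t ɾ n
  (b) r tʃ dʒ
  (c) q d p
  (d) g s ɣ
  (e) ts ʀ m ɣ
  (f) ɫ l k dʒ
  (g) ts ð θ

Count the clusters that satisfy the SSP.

(a) sonority 1-1-6-4: ill-formed.
(b) sonority 6-2-2: well-formed.
(c) sonority 1-1-1: well-formed.
(d) sonority 1-3-3: ill-formed.
(e) sonority 2-6-4-3: ill-formed.
(f) sonority 5-5-1-2: ill-formed.
(g) sonority 2-3-3: ill-formed.

2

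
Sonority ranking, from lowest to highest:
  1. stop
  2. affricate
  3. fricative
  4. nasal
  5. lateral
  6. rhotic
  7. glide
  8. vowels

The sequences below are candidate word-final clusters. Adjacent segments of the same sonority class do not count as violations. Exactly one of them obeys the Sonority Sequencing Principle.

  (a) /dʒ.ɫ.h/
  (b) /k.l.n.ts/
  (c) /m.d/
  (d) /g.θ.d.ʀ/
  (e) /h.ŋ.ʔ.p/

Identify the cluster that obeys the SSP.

(a) /dʒ.ɫ.h/: profile 2-5-3 — violates.
(b) /k.l.n.ts/: profile 1-5-4-2 — violates.
(c) /m.d/: profile 4-1 — obeys.
(d) /g.θ.d.ʀ/: profile 1-3-1-6 — violates.
(e) /h.ŋ.ʔ.p/: profile 3-4-1-1 — violates.

c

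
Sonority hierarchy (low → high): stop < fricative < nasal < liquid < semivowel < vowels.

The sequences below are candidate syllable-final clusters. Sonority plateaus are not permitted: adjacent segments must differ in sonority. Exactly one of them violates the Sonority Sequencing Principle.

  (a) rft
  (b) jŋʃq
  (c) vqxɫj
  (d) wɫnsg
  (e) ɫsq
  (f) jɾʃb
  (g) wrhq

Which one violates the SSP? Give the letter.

c

(a) sonority 4-2-1: well-formed.
(b) sonority 5-3-2-1: well-formed.
(c) sonority 2-1-2-4-5: ill-formed.
(d) sonority 5-4-3-2-1: well-formed.
(e) sonority 4-2-1: well-formed.
(f) sonority 5-4-2-1: well-formed.
(g) sonority 5-4-2-1: well-formed.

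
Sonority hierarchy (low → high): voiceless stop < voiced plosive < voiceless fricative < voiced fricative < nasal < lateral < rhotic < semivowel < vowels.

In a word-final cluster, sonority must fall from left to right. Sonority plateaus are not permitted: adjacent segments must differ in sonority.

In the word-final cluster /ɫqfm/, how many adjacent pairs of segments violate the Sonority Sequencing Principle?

/ɫ/ is a lateral (sonority 6).
/q/ is a voiceless stop (sonority 1).
/f/ is a voiceless fricative (sonority 3).
/m/ is a nasal (sonority 5).
/ɫ/→/q/: 6→1 (falls) — ok.
/q/→/f/: 1→3 (does not fall) — violation.
/f/→/m/: 3→5 (does not fall) — violation.

2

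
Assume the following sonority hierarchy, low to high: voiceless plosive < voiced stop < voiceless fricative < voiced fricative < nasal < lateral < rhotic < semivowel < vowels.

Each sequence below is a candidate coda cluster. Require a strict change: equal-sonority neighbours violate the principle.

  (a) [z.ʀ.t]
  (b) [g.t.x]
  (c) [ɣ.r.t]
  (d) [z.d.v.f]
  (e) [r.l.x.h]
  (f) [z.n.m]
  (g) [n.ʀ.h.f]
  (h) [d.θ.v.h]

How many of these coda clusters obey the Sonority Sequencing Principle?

(a) sonority 4-7-1: ill-formed.
(b) sonority 2-1-3: ill-formed.
(c) sonority 4-7-1: ill-formed.
(d) sonority 4-2-4-3: ill-formed.
(e) sonority 7-6-3-3: ill-formed.
(f) sonority 4-5-5: ill-formed.
(g) sonority 5-7-3-3: ill-formed.
(h) sonority 2-3-4-3: ill-formed.

0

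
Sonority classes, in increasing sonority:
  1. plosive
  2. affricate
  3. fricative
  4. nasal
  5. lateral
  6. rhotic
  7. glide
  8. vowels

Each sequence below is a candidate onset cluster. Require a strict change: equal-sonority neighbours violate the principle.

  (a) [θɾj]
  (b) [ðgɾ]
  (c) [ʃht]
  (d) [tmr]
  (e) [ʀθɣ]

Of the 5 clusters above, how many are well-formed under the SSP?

(a) [θɾj]: profile 3-6-7 — obeys.
(b) [ðgɾ]: profile 3-1-6 — violates.
(c) [ʃht]: profile 3-3-1 — violates.
(d) [tmr]: profile 1-4-6 — obeys.
(e) [ʀθɣ]: profile 6-3-3 — violates.

2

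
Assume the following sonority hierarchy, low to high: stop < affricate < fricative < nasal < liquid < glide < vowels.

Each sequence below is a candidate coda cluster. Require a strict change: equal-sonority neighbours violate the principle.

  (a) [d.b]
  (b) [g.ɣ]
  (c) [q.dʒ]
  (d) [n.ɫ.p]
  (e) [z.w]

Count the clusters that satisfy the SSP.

(a) sonority 1-1: ill-formed.
(b) sonority 1-3: ill-formed.
(c) sonority 1-2: ill-formed.
(d) sonority 4-5-1: ill-formed.
(e) sonority 3-6: ill-formed.

0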